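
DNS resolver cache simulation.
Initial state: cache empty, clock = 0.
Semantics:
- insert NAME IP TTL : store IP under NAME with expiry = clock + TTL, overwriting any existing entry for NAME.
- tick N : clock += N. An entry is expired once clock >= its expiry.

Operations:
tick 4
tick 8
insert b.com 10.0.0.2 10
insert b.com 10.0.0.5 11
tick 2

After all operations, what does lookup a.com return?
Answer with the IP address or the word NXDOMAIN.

Op 1: tick 4 -> clock=4.
Op 2: tick 8 -> clock=12.
Op 3: insert b.com -> 10.0.0.2 (expiry=12+10=22). clock=12
Op 4: insert b.com -> 10.0.0.5 (expiry=12+11=23). clock=12
Op 5: tick 2 -> clock=14.
lookup a.com: not in cache (expired or never inserted)

Answer: NXDOMAIN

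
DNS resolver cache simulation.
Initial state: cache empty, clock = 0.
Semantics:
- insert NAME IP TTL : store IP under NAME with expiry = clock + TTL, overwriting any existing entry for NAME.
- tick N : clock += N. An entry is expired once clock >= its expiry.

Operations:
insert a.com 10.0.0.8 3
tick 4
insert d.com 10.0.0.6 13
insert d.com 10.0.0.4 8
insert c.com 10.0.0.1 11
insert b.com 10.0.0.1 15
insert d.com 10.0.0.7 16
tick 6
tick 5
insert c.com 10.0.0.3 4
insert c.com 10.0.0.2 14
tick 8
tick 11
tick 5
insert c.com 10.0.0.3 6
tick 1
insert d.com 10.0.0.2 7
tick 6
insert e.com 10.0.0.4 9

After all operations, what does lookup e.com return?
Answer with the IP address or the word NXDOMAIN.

Op 1: insert a.com -> 10.0.0.8 (expiry=0+3=3). clock=0
Op 2: tick 4 -> clock=4. purged={a.com}
Op 3: insert d.com -> 10.0.0.6 (expiry=4+13=17). clock=4
Op 4: insert d.com -> 10.0.0.4 (expiry=4+8=12). clock=4
Op 5: insert c.com -> 10.0.0.1 (expiry=4+11=15). clock=4
Op 6: insert b.com -> 10.0.0.1 (expiry=4+15=19). clock=4
Op 7: insert d.com -> 10.0.0.7 (expiry=4+16=20). clock=4
Op 8: tick 6 -> clock=10.
Op 9: tick 5 -> clock=15. purged={c.com}
Op 10: insert c.com -> 10.0.0.3 (expiry=15+4=19). clock=15
Op 11: insert c.com -> 10.0.0.2 (expiry=15+14=29). clock=15
Op 12: tick 8 -> clock=23. purged={b.com,d.com}
Op 13: tick 11 -> clock=34. purged={c.com}
Op 14: tick 5 -> clock=39.
Op 15: insert c.com -> 10.0.0.3 (expiry=39+6=45). clock=39
Op 16: tick 1 -> clock=40.
Op 17: insert d.com -> 10.0.0.2 (expiry=40+7=47). clock=40
Op 18: tick 6 -> clock=46. purged={c.com}
Op 19: insert e.com -> 10.0.0.4 (expiry=46+9=55). clock=46
lookup e.com: present, ip=10.0.0.4 expiry=55 > clock=46

Answer: 10.0.0.4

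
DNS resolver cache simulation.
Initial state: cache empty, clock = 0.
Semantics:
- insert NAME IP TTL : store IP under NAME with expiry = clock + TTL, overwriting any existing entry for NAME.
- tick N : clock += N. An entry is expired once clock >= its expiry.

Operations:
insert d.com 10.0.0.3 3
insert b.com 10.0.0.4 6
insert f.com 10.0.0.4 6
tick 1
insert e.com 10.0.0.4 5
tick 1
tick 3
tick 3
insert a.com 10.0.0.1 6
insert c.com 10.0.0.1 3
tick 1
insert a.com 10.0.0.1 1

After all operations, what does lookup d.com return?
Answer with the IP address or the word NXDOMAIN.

Op 1: insert d.com -> 10.0.0.3 (expiry=0+3=3). clock=0
Op 2: insert b.com -> 10.0.0.4 (expiry=0+6=6). clock=0
Op 3: insert f.com -> 10.0.0.4 (expiry=0+6=6). clock=0
Op 4: tick 1 -> clock=1.
Op 5: insert e.com -> 10.0.0.4 (expiry=1+5=6). clock=1
Op 6: tick 1 -> clock=2.
Op 7: tick 3 -> clock=5. purged={d.com}
Op 8: tick 3 -> clock=8. purged={b.com,e.com,f.com}
Op 9: insert a.com -> 10.0.0.1 (expiry=8+6=14). clock=8
Op 10: insert c.com -> 10.0.0.1 (expiry=8+3=11). clock=8
Op 11: tick 1 -> clock=9.
Op 12: insert a.com -> 10.0.0.1 (expiry=9+1=10). clock=9
lookup d.com: not in cache (expired or never inserted)

Answer: NXDOMAIN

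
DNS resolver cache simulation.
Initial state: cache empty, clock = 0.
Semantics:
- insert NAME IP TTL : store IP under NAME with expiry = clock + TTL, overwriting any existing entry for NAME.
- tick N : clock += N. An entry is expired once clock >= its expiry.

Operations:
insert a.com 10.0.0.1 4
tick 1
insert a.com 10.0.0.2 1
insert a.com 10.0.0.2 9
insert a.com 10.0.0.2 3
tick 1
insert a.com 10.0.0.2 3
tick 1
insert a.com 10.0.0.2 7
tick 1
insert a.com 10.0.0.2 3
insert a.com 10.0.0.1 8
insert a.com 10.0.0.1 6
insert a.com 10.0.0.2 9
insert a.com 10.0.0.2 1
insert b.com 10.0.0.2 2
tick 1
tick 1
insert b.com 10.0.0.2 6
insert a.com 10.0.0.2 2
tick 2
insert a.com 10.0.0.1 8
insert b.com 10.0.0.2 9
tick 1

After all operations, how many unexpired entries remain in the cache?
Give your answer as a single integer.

Op 1: insert a.com -> 10.0.0.1 (expiry=0+4=4). clock=0
Op 2: tick 1 -> clock=1.
Op 3: insert a.com -> 10.0.0.2 (expiry=1+1=2). clock=1
Op 4: insert a.com -> 10.0.0.2 (expiry=1+9=10). clock=1
Op 5: insert a.com -> 10.0.0.2 (expiry=1+3=4). clock=1
Op 6: tick 1 -> clock=2.
Op 7: insert a.com -> 10.0.0.2 (expiry=2+3=5). clock=2
Op 8: tick 1 -> clock=3.
Op 9: insert a.com -> 10.0.0.2 (expiry=3+7=10). clock=3
Op 10: tick 1 -> clock=4.
Op 11: insert a.com -> 10.0.0.2 (expiry=4+3=7). clock=4
Op 12: insert a.com -> 10.0.0.1 (expiry=4+8=12). clock=4
Op 13: insert a.com -> 10.0.0.1 (expiry=4+6=10). clock=4
Op 14: insert a.com -> 10.0.0.2 (expiry=4+9=13). clock=4
Op 15: insert a.com -> 10.0.0.2 (expiry=4+1=5). clock=4
Op 16: insert b.com -> 10.0.0.2 (expiry=4+2=6). clock=4
Op 17: tick 1 -> clock=5. purged={a.com}
Op 18: tick 1 -> clock=6. purged={b.com}
Op 19: insert b.com -> 10.0.0.2 (expiry=6+6=12). clock=6
Op 20: insert a.com -> 10.0.0.2 (expiry=6+2=8). clock=6
Op 21: tick 2 -> clock=8. purged={a.com}
Op 22: insert a.com -> 10.0.0.1 (expiry=8+8=16). clock=8
Op 23: insert b.com -> 10.0.0.2 (expiry=8+9=17). clock=8
Op 24: tick 1 -> clock=9.
Final cache (unexpired): {a.com,b.com} -> size=2

Answer: 2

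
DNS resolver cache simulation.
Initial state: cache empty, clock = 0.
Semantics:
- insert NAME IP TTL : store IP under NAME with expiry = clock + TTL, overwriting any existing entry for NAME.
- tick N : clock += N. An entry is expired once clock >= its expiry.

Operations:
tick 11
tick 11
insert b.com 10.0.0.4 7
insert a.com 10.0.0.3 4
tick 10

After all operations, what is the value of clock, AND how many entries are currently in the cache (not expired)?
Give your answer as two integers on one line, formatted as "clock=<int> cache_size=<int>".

Op 1: tick 11 -> clock=11.
Op 2: tick 11 -> clock=22.
Op 3: insert b.com -> 10.0.0.4 (expiry=22+7=29). clock=22
Op 4: insert a.com -> 10.0.0.3 (expiry=22+4=26). clock=22
Op 5: tick 10 -> clock=32. purged={a.com,b.com}
Final clock = 32
Final cache (unexpired): {} -> size=0

Answer: clock=32 cache_size=0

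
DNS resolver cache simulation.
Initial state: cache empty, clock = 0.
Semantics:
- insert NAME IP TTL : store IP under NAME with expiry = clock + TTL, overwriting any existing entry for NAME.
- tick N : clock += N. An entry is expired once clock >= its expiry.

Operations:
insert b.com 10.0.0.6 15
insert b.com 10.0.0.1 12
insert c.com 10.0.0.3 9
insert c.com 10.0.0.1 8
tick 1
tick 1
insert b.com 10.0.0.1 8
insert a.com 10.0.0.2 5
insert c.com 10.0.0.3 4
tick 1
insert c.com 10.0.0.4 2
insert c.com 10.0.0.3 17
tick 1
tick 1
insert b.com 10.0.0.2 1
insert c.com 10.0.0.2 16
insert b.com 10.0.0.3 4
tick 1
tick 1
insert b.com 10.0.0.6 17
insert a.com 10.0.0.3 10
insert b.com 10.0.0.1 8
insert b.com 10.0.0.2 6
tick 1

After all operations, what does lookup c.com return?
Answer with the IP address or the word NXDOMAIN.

Op 1: insert b.com -> 10.0.0.6 (expiry=0+15=15). clock=0
Op 2: insert b.com -> 10.0.0.1 (expiry=0+12=12). clock=0
Op 3: insert c.com -> 10.0.0.3 (expiry=0+9=9). clock=0
Op 4: insert c.com -> 10.0.0.1 (expiry=0+8=8). clock=0
Op 5: tick 1 -> clock=1.
Op 6: tick 1 -> clock=2.
Op 7: insert b.com -> 10.0.0.1 (expiry=2+8=10). clock=2
Op 8: insert a.com -> 10.0.0.2 (expiry=2+5=7). clock=2
Op 9: insert c.com -> 10.0.0.3 (expiry=2+4=6). clock=2
Op 10: tick 1 -> clock=3.
Op 11: insert c.com -> 10.0.0.4 (expiry=3+2=5). clock=3
Op 12: insert c.com -> 10.0.0.3 (expiry=3+17=20). clock=3
Op 13: tick 1 -> clock=4.
Op 14: tick 1 -> clock=5.
Op 15: insert b.com -> 10.0.0.2 (expiry=5+1=6). clock=5
Op 16: insert c.com -> 10.0.0.2 (expiry=5+16=21). clock=5
Op 17: insert b.com -> 10.0.0.3 (expiry=5+4=9). clock=5
Op 18: tick 1 -> clock=6.
Op 19: tick 1 -> clock=7. purged={a.com}
Op 20: insert b.com -> 10.0.0.6 (expiry=7+17=24). clock=7
Op 21: insert a.com -> 10.0.0.3 (expiry=7+10=17). clock=7
Op 22: insert b.com -> 10.0.0.1 (expiry=7+8=15). clock=7
Op 23: insert b.com -> 10.0.0.2 (expiry=7+6=13). clock=7
Op 24: tick 1 -> clock=8.
lookup c.com: present, ip=10.0.0.2 expiry=21 > clock=8

Answer: 10.0.0.2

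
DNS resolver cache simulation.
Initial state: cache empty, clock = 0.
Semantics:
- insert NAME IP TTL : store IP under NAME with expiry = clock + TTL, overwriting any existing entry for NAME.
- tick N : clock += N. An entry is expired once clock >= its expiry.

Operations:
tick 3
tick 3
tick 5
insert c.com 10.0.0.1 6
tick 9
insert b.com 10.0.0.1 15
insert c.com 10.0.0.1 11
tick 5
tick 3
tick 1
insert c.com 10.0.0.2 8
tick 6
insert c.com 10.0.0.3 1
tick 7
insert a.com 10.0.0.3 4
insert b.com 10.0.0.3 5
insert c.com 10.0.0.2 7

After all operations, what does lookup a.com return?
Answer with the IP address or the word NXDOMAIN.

Answer: 10.0.0.3

Derivation:
Op 1: tick 3 -> clock=3.
Op 2: tick 3 -> clock=6.
Op 3: tick 5 -> clock=11.
Op 4: insert c.com -> 10.0.0.1 (expiry=11+6=17). clock=11
Op 5: tick 9 -> clock=20. purged={c.com}
Op 6: insert b.com -> 10.0.0.1 (expiry=20+15=35). clock=20
Op 7: insert c.com -> 10.0.0.1 (expiry=20+11=31). clock=20
Op 8: tick 5 -> clock=25.
Op 9: tick 3 -> clock=28.
Op 10: tick 1 -> clock=29.
Op 11: insert c.com -> 10.0.0.2 (expiry=29+8=37). clock=29
Op 12: tick 6 -> clock=35. purged={b.com}
Op 13: insert c.com -> 10.0.0.3 (expiry=35+1=36). clock=35
Op 14: tick 7 -> clock=42. purged={c.com}
Op 15: insert a.com -> 10.0.0.3 (expiry=42+4=46). clock=42
Op 16: insert b.com -> 10.0.0.3 (expiry=42+5=47). clock=42
Op 17: insert c.com -> 10.0.0.2 (expiry=42+7=49). clock=42
lookup a.com: present, ip=10.0.0.3 expiry=46 > clock=42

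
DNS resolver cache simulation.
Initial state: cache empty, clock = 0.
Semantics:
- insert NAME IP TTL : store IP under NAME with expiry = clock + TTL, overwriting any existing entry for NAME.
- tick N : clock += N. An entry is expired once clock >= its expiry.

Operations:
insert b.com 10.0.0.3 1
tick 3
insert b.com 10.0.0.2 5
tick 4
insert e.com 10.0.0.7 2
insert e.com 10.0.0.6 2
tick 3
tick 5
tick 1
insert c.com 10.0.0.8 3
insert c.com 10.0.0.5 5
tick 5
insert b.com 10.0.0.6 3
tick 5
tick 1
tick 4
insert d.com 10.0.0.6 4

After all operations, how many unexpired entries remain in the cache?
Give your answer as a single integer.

Answer: 1

Derivation:
Op 1: insert b.com -> 10.0.0.3 (expiry=0+1=1). clock=0
Op 2: tick 3 -> clock=3. purged={b.com}
Op 3: insert b.com -> 10.0.0.2 (expiry=3+5=8). clock=3
Op 4: tick 4 -> clock=7.
Op 5: insert e.com -> 10.0.0.7 (expiry=7+2=9). clock=7
Op 6: insert e.com -> 10.0.0.6 (expiry=7+2=9). clock=7
Op 7: tick 3 -> clock=10. purged={b.com,e.com}
Op 8: tick 5 -> clock=15.
Op 9: tick 1 -> clock=16.
Op 10: insert c.com -> 10.0.0.8 (expiry=16+3=19). clock=16
Op 11: insert c.com -> 10.0.0.5 (expiry=16+5=21). clock=16
Op 12: tick 5 -> clock=21. purged={c.com}
Op 13: insert b.com -> 10.0.0.6 (expiry=21+3=24). clock=21
Op 14: tick 5 -> clock=26. purged={b.com}
Op 15: tick 1 -> clock=27.
Op 16: tick 4 -> clock=31.
Op 17: insert d.com -> 10.0.0.6 (expiry=31+4=35). clock=31
Final cache (unexpired): {d.com} -> size=1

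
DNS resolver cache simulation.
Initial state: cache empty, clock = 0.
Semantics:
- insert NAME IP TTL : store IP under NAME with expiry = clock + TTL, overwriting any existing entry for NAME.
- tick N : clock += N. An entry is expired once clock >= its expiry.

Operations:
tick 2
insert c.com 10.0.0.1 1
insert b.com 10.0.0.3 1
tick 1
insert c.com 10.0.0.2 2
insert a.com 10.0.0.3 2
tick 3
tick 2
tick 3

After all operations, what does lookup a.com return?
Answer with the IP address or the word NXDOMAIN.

Answer: NXDOMAIN

Derivation:
Op 1: tick 2 -> clock=2.
Op 2: insert c.com -> 10.0.0.1 (expiry=2+1=3). clock=2
Op 3: insert b.com -> 10.0.0.3 (expiry=2+1=3). clock=2
Op 4: tick 1 -> clock=3. purged={b.com,c.com}
Op 5: insert c.com -> 10.0.0.2 (expiry=3+2=5). clock=3
Op 6: insert a.com -> 10.0.0.3 (expiry=3+2=5). clock=3
Op 7: tick 3 -> clock=6. purged={a.com,c.com}
Op 8: tick 2 -> clock=8.
Op 9: tick 3 -> clock=11.
lookup a.com: not in cache (expired or never inserted)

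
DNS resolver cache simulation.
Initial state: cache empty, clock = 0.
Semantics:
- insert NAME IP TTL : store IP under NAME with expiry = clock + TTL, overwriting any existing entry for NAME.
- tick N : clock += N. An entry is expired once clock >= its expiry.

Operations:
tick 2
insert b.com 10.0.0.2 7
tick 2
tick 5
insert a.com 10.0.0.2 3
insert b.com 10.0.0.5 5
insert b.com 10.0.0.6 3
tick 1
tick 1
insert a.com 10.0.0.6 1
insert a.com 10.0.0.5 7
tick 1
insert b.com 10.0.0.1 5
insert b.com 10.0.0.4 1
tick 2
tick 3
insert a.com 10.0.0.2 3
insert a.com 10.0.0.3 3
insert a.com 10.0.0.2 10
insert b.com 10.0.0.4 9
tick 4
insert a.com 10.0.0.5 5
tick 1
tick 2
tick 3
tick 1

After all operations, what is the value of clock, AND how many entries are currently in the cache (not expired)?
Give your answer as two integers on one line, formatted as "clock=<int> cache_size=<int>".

Op 1: tick 2 -> clock=2.
Op 2: insert b.com -> 10.0.0.2 (expiry=2+7=9). clock=2
Op 3: tick 2 -> clock=4.
Op 4: tick 5 -> clock=9. purged={b.com}
Op 5: insert a.com -> 10.0.0.2 (expiry=9+3=12). clock=9
Op 6: insert b.com -> 10.0.0.5 (expiry=9+5=14). clock=9
Op 7: insert b.com -> 10.0.0.6 (expiry=9+3=12). clock=9
Op 8: tick 1 -> clock=10.
Op 9: tick 1 -> clock=11.
Op 10: insert a.com -> 10.0.0.6 (expiry=11+1=12). clock=11
Op 11: insert a.com -> 10.0.0.5 (expiry=11+7=18). clock=11
Op 12: tick 1 -> clock=12. purged={b.com}
Op 13: insert b.com -> 10.0.0.1 (expiry=12+5=17). clock=12
Op 14: insert b.com -> 10.0.0.4 (expiry=12+1=13). clock=12
Op 15: tick 2 -> clock=14. purged={b.com}
Op 16: tick 3 -> clock=17.
Op 17: insert a.com -> 10.0.0.2 (expiry=17+3=20). clock=17
Op 18: insert a.com -> 10.0.0.3 (expiry=17+3=20). clock=17
Op 19: insert a.com -> 10.0.0.2 (expiry=17+10=27). clock=17
Op 20: insert b.com -> 10.0.0.4 (expiry=17+9=26). clock=17
Op 21: tick 4 -> clock=21.
Op 22: insert a.com -> 10.0.0.5 (expiry=21+5=26). clock=21
Op 23: tick 1 -> clock=22.
Op 24: tick 2 -> clock=24.
Op 25: tick 3 -> clock=27. purged={a.com,b.com}
Op 26: tick 1 -> clock=28.
Final clock = 28
Final cache (unexpired): {} -> size=0

Answer: clock=28 cache_size=0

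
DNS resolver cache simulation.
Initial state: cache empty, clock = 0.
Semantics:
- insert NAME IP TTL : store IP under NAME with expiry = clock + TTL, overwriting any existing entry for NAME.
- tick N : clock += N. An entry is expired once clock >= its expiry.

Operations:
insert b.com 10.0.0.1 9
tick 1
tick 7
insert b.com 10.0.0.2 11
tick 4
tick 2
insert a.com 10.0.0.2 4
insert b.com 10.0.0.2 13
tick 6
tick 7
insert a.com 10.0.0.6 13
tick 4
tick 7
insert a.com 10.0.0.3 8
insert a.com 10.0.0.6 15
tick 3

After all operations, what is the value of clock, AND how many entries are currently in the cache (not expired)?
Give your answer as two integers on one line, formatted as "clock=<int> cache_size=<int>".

Op 1: insert b.com -> 10.0.0.1 (expiry=0+9=9). clock=0
Op 2: tick 1 -> clock=1.
Op 3: tick 7 -> clock=8.
Op 4: insert b.com -> 10.0.0.2 (expiry=8+11=19). clock=8
Op 5: tick 4 -> clock=12.
Op 6: tick 2 -> clock=14.
Op 7: insert a.com -> 10.0.0.2 (expiry=14+4=18). clock=14
Op 8: insert b.com -> 10.0.0.2 (expiry=14+13=27). clock=14
Op 9: tick 6 -> clock=20. purged={a.com}
Op 10: tick 7 -> clock=27. purged={b.com}
Op 11: insert a.com -> 10.0.0.6 (expiry=27+13=40). clock=27
Op 12: tick 4 -> clock=31.
Op 13: tick 7 -> clock=38.
Op 14: insert a.com -> 10.0.0.3 (expiry=38+8=46). clock=38
Op 15: insert a.com -> 10.0.0.6 (expiry=38+15=53). clock=38
Op 16: tick 3 -> clock=41.
Final clock = 41
Final cache (unexpired): {a.com} -> size=1

Answer: clock=41 cache_size=1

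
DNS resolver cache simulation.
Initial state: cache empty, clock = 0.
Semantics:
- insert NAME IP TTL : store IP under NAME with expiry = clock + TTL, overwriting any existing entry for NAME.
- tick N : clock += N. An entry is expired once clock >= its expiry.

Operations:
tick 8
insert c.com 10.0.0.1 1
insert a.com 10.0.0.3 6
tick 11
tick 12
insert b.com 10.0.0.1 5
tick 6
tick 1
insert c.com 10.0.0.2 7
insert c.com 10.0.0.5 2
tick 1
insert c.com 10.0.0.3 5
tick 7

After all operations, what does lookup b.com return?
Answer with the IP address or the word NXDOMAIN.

Answer: NXDOMAIN

Derivation:
Op 1: tick 8 -> clock=8.
Op 2: insert c.com -> 10.0.0.1 (expiry=8+1=9). clock=8
Op 3: insert a.com -> 10.0.0.3 (expiry=8+6=14). clock=8
Op 4: tick 11 -> clock=19. purged={a.com,c.com}
Op 5: tick 12 -> clock=31.
Op 6: insert b.com -> 10.0.0.1 (expiry=31+5=36). clock=31
Op 7: tick 6 -> clock=37. purged={b.com}
Op 8: tick 1 -> clock=38.
Op 9: insert c.com -> 10.0.0.2 (expiry=38+7=45). clock=38
Op 10: insert c.com -> 10.0.0.5 (expiry=38+2=40). clock=38
Op 11: tick 1 -> clock=39.
Op 12: insert c.com -> 10.0.0.3 (expiry=39+5=44). clock=39
Op 13: tick 7 -> clock=46. purged={c.com}
lookup b.com: not in cache (expired or never inserted)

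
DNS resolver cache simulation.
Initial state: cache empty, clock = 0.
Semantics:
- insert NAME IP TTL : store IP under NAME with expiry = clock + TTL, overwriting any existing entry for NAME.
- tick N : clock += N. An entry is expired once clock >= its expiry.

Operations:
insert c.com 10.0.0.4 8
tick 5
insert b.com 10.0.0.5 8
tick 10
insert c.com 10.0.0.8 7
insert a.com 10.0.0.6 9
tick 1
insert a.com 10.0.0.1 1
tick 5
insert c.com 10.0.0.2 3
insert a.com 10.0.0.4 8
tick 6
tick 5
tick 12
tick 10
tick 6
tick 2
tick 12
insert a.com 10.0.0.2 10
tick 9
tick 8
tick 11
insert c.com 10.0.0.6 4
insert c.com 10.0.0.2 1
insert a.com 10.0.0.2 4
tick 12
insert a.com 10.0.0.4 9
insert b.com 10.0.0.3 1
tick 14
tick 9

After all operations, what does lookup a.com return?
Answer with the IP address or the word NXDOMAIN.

Op 1: insert c.com -> 10.0.0.4 (expiry=0+8=8). clock=0
Op 2: tick 5 -> clock=5.
Op 3: insert b.com -> 10.0.0.5 (expiry=5+8=13). clock=5
Op 4: tick 10 -> clock=15. purged={b.com,c.com}
Op 5: insert c.com -> 10.0.0.8 (expiry=15+7=22). clock=15
Op 6: insert a.com -> 10.0.0.6 (expiry=15+9=24). clock=15
Op 7: tick 1 -> clock=16.
Op 8: insert a.com -> 10.0.0.1 (expiry=16+1=17). clock=16
Op 9: tick 5 -> clock=21. purged={a.com}
Op 10: insert c.com -> 10.0.0.2 (expiry=21+3=24). clock=21
Op 11: insert a.com -> 10.0.0.4 (expiry=21+8=29). clock=21
Op 12: tick 6 -> clock=27. purged={c.com}
Op 13: tick 5 -> clock=32. purged={a.com}
Op 14: tick 12 -> clock=44.
Op 15: tick 10 -> clock=54.
Op 16: tick 6 -> clock=60.
Op 17: tick 2 -> clock=62.
Op 18: tick 12 -> clock=74.
Op 19: insert a.com -> 10.0.0.2 (expiry=74+10=84). clock=74
Op 20: tick 9 -> clock=83.
Op 21: tick 8 -> clock=91. purged={a.com}
Op 22: tick 11 -> clock=102.
Op 23: insert c.com -> 10.0.0.6 (expiry=102+4=106). clock=102
Op 24: insert c.com -> 10.0.0.2 (expiry=102+1=103). clock=102
Op 25: insert a.com -> 10.0.0.2 (expiry=102+4=106). clock=102
Op 26: tick 12 -> clock=114. purged={a.com,c.com}
Op 27: insert a.com -> 10.0.0.4 (expiry=114+9=123). clock=114
Op 28: insert b.com -> 10.0.0.3 (expiry=114+1=115). clock=114
Op 29: tick 14 -> clock=128. purged={a.com,b.com}
Op 30: tick 9 -> clock=137.
lookup a.com: not in cache (expired or never inserted)

Answer: NXDOMAIN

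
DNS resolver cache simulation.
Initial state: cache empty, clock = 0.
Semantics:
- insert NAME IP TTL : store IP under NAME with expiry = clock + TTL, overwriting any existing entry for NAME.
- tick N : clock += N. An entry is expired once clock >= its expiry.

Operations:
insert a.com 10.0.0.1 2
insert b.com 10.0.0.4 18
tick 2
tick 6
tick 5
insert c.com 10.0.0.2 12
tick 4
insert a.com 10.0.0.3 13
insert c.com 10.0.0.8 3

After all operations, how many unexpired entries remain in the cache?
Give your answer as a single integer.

Op 1: insert a.com -> 10.0.0.1 (expiry=0+2=2). clock=0
Op 2: insert b.com -> 10.0.0.4 (expiry=0+18=18). clock=0
Op 3: tick 2 -> clock=2. purged={a.com}
Op 4: tick 6 -> clock=8.
Op 5: tick 5 -> clock=13.
Op 6: insert c.com -> 10.0.0.2 (expiry=13+12=25). clock=13
Op 7: tick 4 -> clock=17.
Op 8: insert a.com -> 10.0.0.3 (expiry=17+13=30). clock=17
Op 9: insert c.com -> 10.0.0.8 (expiry=17+3=20). clock=17
Final cache (unexpired): {a.com,b.com,c.com} -> size=3

Answer: 3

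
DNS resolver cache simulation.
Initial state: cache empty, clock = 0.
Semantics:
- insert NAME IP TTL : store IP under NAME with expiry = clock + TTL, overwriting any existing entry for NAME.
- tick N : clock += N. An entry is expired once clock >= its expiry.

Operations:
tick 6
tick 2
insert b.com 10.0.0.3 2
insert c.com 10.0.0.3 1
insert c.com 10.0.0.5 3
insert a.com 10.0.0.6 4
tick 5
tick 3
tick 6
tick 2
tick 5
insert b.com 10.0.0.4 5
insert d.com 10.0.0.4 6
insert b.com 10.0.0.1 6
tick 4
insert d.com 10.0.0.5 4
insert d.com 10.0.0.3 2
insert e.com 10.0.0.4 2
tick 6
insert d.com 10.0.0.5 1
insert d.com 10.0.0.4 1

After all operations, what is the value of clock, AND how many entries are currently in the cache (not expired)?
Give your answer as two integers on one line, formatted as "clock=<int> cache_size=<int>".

Op 1: tick 6 -> clock=6.
Op 2: tick 2 -> clock=8.
Op 3: insert b.com -> 10.0.0.3 (expiry=8+2=10). clock=8
Op 4: insert c.com -> 10.0.0.3 (expiry=8+1=9). clock=8
Op 5: insert c.com -> 10.0.0.5 (expiry=8+3=11). clock=8
Op 6: insert a.com -> 10.0.0.6 (expiry=8+4=12). clock=8
Op 7: tick 5 -> clock=13. purged={a.com,b.com,c.com}
Op 8: tick 3 -> clock=16.
Op 9: tick 6 -> clock=22.
Op 10: tick 2 -> clock=24.
Op 11: tick 5 -> clock=29.
Op 12: insert b.com -> 10.0.0.4 (expiry=29+5=34). clock=29
Op 13: insert d.com -> 10.0.0.4 (expiry=29+6=35). clock=29
Op 14: insert b.com -> 10.0.0.1 (expiry=29+6=35). clock=29
Op 15: tick 4 -> clock=33.
Op 16: insert d.com -> 10.0.0.5 (expiry=33+4=37). clock=33
Op 17: insert d.com -> 10.0.0.3 (expiry=33+2=35). clock=33
Op 18: insert e.com -> 10.0.0.4 (expiry=33+2=35). clock=33
Op 19: tick 6 -> clock=39. purged={b.com,d.com,e.com}
Op 20: insert d.com -> 10.0.0.5 (expiry=39+1=40). clock=39
Op 21: insert d.com -> 10.0.0.4 (expiry=39+1=40). clock=39
Final clock = 39
Final cache (unexpired): {d.com} -> size=1

Answer: clock=39 cache_size=1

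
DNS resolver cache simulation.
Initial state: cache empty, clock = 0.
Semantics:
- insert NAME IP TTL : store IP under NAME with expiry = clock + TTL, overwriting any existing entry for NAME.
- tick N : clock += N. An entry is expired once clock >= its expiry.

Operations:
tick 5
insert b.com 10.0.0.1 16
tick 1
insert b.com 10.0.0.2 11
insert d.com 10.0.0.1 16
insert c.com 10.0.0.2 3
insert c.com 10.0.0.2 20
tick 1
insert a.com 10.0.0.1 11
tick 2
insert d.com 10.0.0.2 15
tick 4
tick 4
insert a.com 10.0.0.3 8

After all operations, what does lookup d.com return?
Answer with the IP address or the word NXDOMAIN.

Answer: 10.0.0.2

Derivation:
Op 1: tick 5 -> clock=5.
Op 2: insert b.com -> 10.0.0.1 (expiry=5+16=21). clock=5
Op 3: tick 1 -> clock=6.
Op 4: insert b.com -> 10.0.0.2 (expiry=6+11=17). clock=6
Op 5: insert d.com -> 10.0.0.1 (expiry=6+16=22). clock=6
Op 6: insert c.com -> 10.0.0.2 (expiry=6+3=9). clock=6
Op 7: insert c.com -> 10.0.0.2 (expiry=6+20=26). clock=6
Op 8: tick 1 -> clock=7.
Op 9: insert a.com -> 10.0.0.1 (expiry=7+11=18). clock=7
Op 10: tick 2 -> clock=9.
Op 11: insert d.com -> 10.0.0.2 (expiry=9+15=24). clock=9
Op 12: tick 4 -> clock=13.
Op 13: tick 4 -> clock=17. purged={b.com}
Op 14: insert a.com -> 10.0.0.3 (expiry=17+8=25). clock=17
lookup d.com: present, ip=10.0.0.2 expiry=24 > clock=17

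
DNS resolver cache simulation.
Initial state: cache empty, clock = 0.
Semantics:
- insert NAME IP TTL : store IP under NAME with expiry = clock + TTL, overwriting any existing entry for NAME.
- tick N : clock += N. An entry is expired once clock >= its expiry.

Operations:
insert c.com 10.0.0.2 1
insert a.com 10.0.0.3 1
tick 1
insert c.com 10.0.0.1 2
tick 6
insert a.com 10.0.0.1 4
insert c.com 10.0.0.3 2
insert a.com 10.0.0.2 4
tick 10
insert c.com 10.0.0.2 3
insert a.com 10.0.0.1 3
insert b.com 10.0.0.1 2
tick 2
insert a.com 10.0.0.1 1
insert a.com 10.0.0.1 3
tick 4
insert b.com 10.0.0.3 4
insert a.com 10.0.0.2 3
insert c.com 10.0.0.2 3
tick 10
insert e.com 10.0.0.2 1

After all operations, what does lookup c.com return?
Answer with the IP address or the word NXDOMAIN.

Op 1: insert c.com -> 10.0.0.2 (expiry=0+1=1). clock=0
Op 2: insert a.com -> 10.0.0.3 (expiry=0+1=1). clock=0
Op 3: tick 1 -> clock=1. purged={a.com,c.com}
Op 4: insert c.com -> 10.0.0.1 (expiry=1+2=3). clock=1
Op 5: tick 6 -> clock=7. purged={c.com}
Op 6: insert a.com -> 10.0.0.1 (expiry=7+4=11). clock=7
Op 7: insert c.com -> 10.0.0.3 (expiry=7+2=9). clock=7
Op 8: insert a.com -> 10.0.0.2 (expiry=7+4=11). clock=7
Op 9: tick 10 -> clock=17. purged={a.com,c.com}
Op 10: insert c.com -> 10.0.0.2 (expiry=17+3=20). clock=17
Op 11: insert a.com -> 10.0.0.1 (expiry=17+3=20). clock=17
Op 12: insert b.com -> 10.0.0.1 (expiry=17+2=19). clock=17
Op 13: tick 2 -> clock=19. purged={b.com}
Op 14: insert a.com -> 10.0.0.1 (expiry=19+1=20). clock=19
Op 15: insert a.com -> 10.0.0.1 (expiry=19+3=22). clock=19
Op 16: tick 4 -> clock=23. purged={a.com,c.com}
Op 17: insert b.com -> 10.0.0.3 (expiry=23+4=27). clock=23
Op 18: insert a.com -> 10.0.0.2 (expiry=23+3=26). clock=23
Op 19: insert c.com -> 10.0.0.2 (expiry=23+3=26). clock=23
Op 20: tick 10 -> clock=33. purged={a.com,b.com,c.com}
Op 21: insert e.com -> 10.0.0.2 (expiry=33+1=34). clock=33
lookup c.com: not in cache (expired or never inserted)

Answer: NXDOMAIN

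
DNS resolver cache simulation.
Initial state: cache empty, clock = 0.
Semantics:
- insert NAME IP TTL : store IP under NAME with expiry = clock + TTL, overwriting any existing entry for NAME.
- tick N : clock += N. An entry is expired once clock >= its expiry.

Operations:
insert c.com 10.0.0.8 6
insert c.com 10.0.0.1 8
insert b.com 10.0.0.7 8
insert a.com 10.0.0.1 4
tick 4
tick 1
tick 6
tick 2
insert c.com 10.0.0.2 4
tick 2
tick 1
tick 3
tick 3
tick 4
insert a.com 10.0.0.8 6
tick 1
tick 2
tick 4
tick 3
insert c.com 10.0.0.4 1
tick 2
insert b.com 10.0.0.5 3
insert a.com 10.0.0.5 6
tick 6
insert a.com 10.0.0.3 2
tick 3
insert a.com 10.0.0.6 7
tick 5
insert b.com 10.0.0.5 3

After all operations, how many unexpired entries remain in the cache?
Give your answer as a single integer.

Answer: 2

Derivation:
Op 1: insert c.com -> 10.0.0.8 (expiry=0+6=6). clock=0
Op 2: insert c.com -> 10.0.0.1 (expiry=0+8=8). clock=0
Op 3: insert b.com -> 10.0.0.7 (expiry=0+8=8). clock=0
Op 4: insert a.com -> 10.0.0.1 (expiry=0+4=4). clock=0
Op 5: tick 4 -> clock=4. purged={a.com}
Op 6: tick 1 -> clock=5.
Op 7: tick 6 -> clock=11. purged={b.com,c.com}
Op 8: tick 2 -> clock=13.
Op 9: insert c.com -> 10.0.0.2 (expiry=13+4=17). clock=13
Op 10: tick 2 -> clock=15.
Op 11: tick 1 -> clock=16.
Op 12: tick 3 -> clock=19. purged={c.com}
Op 13: tick 3 -> clock=22.
Op 14: tick 4 -> clock=26.
Op 15: insert a.com -> 10.0.0.8 (expiry=26+6=32). clock=26
Op 16: tick 1 -> clock=27.
Op 17: tick 2 -> clock=29.
Op 18: tick 4 -> clock=33. purged={a.com}
Op 19: tick 3 -> clock=36.
Op 20: insert c.com -> 10.0.0.4 (expiry=36+1=37). clock=36
Op 21: tick 2 -> clock=38. purged={c.com}
Op 22: insert b.com -> 10.0.0.5 (expiry=38+3=41). clock=38
Op 23: insert a.com -> 10.0.0.5 (expiry=38+6=44). clock=38
Op 24: tick 6 -> clock=44. purged={a.com,b.com}
Op 25: insert a.com -> 10.0.0.3 (expiry=44+2=46). clock=44
Op 26: tick 3 -> clock=47. purged={a.com}
Op 27: insert a.com -> 10.0.0.6 (expiry=47+7=54). clock=47
Op 28: tick 5 -> clock=52.
Op 29: insert b.com -> 10.0.0.5 (expiry=52+3=55). clock=52
Final cache (unexpired): {a.com,b.com} -> size=2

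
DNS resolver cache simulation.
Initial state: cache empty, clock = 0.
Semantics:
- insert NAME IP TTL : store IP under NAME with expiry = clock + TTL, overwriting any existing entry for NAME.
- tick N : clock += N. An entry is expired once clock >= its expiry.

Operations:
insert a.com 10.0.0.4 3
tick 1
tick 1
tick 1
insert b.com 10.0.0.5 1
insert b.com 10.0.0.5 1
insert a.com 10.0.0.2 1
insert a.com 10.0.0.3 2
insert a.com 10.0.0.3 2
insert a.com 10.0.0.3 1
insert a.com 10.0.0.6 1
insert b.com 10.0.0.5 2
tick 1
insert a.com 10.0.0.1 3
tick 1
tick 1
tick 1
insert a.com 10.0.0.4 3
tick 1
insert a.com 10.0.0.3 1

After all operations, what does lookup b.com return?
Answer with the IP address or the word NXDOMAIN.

Answer: NXDOMAIN

Derivation:
Op 1: insert a.com -> 10.0.0.4 (expiry=0+3=3). clock=0
Op 2: tick 1 -> clock=1.
Op 3: tick 1 -> clock=2.
Op 4: tick 1 -> clock=3. purged={a.com}
Op 5: insert b.com -> 10.0.0.5 (expiry=3+1=4). clock=3
Op 6: insert b.com -> 10.0.0.5 (expiry=3+1=4). clock=3
Op 7: insert a.com -> 10.0.0.2 (expiry=3+1=4). clock=3
Op 8: insert a.com -> 10.0.0.3 (expiry=3+2=5). clock=3
Op 9: insert a.com -> 10.0.0.3 (expiry=3+2=5). clock=3
Op 10: insert a.com -> 10.0.0.3 (expiry=3+1=4). clock=3
Op 11: insert a.com -> 10.0.0.6 (expiry=3+1=4). clock=3
Op 12: insert b.com -> 10.0.0.5 (expiry=3+2=5). clock=3
Op 13: tick 1 -> clock=4. purged={a.com}
Op 14: insert a.com -> 10.0.0.1 (expiry=4+3=7). clock=4
Op 15: tick 1 -> clock=5. purged={b.com}
Op 16: tick 1 -> clock=6.
Op 17: tick 1 -> clock=7. purged={a.com}
Op 18: insert a.com -> 10.0.0.4 (expiry=7+3=10). clock=7
Op 19: tick 1 -> clock=8.
Op 20: insert a.com -> 10.0.0.3 (expiry=8+1=9). clock=8
lookup b.com: not in cache (expired or never inserted)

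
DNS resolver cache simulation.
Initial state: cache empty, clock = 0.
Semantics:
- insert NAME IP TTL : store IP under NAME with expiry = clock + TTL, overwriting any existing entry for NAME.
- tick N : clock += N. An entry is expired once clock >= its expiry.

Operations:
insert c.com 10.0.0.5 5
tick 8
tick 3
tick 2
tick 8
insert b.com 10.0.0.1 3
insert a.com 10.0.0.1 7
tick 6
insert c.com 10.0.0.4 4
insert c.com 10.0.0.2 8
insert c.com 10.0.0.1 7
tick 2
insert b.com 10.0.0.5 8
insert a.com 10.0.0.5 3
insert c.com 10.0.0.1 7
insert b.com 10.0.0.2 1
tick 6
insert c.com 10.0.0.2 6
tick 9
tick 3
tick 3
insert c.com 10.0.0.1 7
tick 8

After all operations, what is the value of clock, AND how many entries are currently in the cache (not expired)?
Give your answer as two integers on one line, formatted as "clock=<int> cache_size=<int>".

Answer: clock=58 cache_size=0

Derivation:
Op 1: insert c.com -> 10.0.0.5 (expiry=0+5=5). clock=0
Op 2: tick 8 -> clock=8. purged={c.com}
Op 3: tick 3 -> clock=11.
Op 4: tick 2 -> clock=13.
Op 5: tick 8 -> clock=21.
Op 6: insert b.com -> 10.0.0.1 (expiry=21+3=24). clock=21
Op 7: insert a.com -> 10.0.0.1 (expiry=21+7=28). clock=21
Op 8: tick 6 -> clock=27. purged={b.com}
Op 9: insert c.com -> 10.0.0.4 (expiry=27+4=31). clock=27
Op 10: insert c.com -> 10.0.0.2 (expiry=27+8=35). clock=27
Op 11: insert c.com -> 10.0.0.1 (expiry=27+7=34). clock=27
Op 12: tick 2 -> clock=29. purged={a.com}
Op 13: insert b.com -> 10.0.0.5 (expiry=29+8=37). clock=29
Op 14: insert a.com -> 10.0.0.5 (expiry=29+3=32). clock=29
Op 15: insert c.com -> 10.0.0.1 (expiry=29+7=36). clock=29
Op 16: insert b.com -> 10.0.0.2 (expiry=29+1=30). clock=29
Op 17: tick 6 -> clock=35. purged={a.com,b.com}
Op 18: insert c.com -> 10.0.0.2 (expiry=35+6=41). clock=35
Op 19: tick 9 -> clock=44. purged={c.com}
Op 20: tick 3 -> clock=47.
Op 21: tick 3 -> clock=50.
Op 22: insert c.com -> 10.0.0.1 (expiry=50+7=57). clock=50
Op 23: tick 8 -> clock=58. purged={c.com}
Final clock = 58
Final cache (unexpired): {} -> size=0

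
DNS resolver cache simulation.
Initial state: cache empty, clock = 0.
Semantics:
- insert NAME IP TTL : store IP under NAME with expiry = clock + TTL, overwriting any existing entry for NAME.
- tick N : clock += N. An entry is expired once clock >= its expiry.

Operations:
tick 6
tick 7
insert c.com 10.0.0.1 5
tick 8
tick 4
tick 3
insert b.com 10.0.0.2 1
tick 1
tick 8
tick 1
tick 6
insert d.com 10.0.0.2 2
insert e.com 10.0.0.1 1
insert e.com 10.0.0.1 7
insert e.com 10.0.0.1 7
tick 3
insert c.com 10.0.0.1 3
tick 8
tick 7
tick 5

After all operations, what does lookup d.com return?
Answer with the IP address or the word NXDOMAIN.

Op 1: tick 6 -> clock=6.
Op 2: tick 7 -> clock=13.
Op 3: insert c.com -> 10.0.0.1 (expiry=13+5=18). clock=13
Op 4: tick 8 -> clock=21. purged={c.com}
Op 5: tick 4 -> clock=25.
Op 6: tick 3 -> clock=28.
Op 7: insert b.com -> 10.0.0.2 (expiry=28+1=29). clock=28
Op 8: tick 1 -> clock=29. purged={b.com}
Op 9: tick 8 -> clock=37.
Op 10: tick 1 -> clock=38.
Op 11: tick 6 -> clock=44.
Op 12: insert d.com -> 10.0.0.2 (expiry=44+2=46). clock=44
Op 13: insert e.com -> 10.0.0.1 (expiry=44+1=45). clock=44
Op 14: insert e.com -> 10.0.0.1 (expiry=44+7=51). clock=44
Op 15: insert e.com -> 10.0.0.1 (expiry=44+7=51). clock=44
Op 16: tick 3 -> clock=47. purged={d.com}
Op 17: insert c.com -> 10.0.0.1 (expiry=47+3=50). clock=47
Op 18: tick 8 -> clock=55. purged={c.com,e.com}
Op 19: tick 7 -> clock=62.
Op 20: tick 5 -> clock=67.
lookup d.com: not in cache (expired or never inserted)

Answer: NXDOMAIN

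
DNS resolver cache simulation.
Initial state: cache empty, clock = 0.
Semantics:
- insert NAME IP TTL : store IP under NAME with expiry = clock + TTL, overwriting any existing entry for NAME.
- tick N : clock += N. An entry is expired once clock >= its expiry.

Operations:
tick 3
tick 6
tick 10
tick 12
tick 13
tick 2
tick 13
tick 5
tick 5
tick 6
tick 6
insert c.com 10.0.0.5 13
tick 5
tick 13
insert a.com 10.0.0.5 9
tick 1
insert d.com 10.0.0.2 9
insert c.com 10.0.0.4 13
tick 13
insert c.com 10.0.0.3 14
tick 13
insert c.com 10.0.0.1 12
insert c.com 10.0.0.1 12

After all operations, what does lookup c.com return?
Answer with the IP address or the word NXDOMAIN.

Op 1: tick 3 -> clock=3.
Op 2: tick 6 -> clock=9.
Op 3: tick 10 -> clock=19.
Op 4: tick 12 -> clock=31.
Op 5: tick 13 -> clock=44.
Op 6: tick 2 -> clock=46.
Op 7: tick 13 -> clock=59.
Op 8: tick 5 -> clock=64.
Op 9: tick 5 -> clock=69.
Op 10: tick 6 -> clock=75.
Op 11: tick 6 -> clock=81.
Op 12: insert c.com -> 10.0.0.5 (expiry=81+13=94). clock=81
Op 13: tick 5 -> clock=86.
Op 14: tick 13 -> clock=99. purged={c.com}
Op 15: insert a.com -> 10.0.0.5 (expiry=99+9=108). clock=99
Op 16: tick 1 -> clock=100.
Op 17: insert d.com -> 10.0.0.2 (expiry=100+9=109). clock=100
Op 18: insert c.com -> 10.0.0.4 (expiry=100+13=113). clock=100
Op 19: tick 13 -> clock=113. purged={a.com,c.com,d.com}
Op 20: insert c.com -> 10.0.0.3 (expiry=113+14=127). clock=113
Op 21: tick 13 -> clock=126.
Op 22: insert c.com -> 10.0.0.1 (expiry=126+12=138). clock=126
Op 23: insert c.com -> 10.0.0.1 (expiry=126+12=138). clock=126
lookup c.com: present, ip=10.0.0.1 expiry=138 > clock=126

Answer: 10.0.0.1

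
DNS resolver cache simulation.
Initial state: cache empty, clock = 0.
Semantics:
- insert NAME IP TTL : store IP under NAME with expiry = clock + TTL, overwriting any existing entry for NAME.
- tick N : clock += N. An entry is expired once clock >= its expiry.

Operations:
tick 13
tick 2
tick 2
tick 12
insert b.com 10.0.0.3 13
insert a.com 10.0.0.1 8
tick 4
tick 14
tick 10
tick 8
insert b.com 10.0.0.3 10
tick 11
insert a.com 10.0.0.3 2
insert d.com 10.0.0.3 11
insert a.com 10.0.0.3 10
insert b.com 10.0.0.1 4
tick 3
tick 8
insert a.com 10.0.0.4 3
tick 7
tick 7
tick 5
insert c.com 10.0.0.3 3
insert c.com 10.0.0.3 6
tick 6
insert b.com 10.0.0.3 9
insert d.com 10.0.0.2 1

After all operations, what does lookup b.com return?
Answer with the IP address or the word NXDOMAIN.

Answer: 10.0.0.3

Derivation:
Op 1: tick 13 -> clock=13.
Op 2: tick 2 -> clock=15.
Op 3: tick 2 -> clock=17.
Op 4: tick 12 -> clock=29.
Op 5: insert b.com -> 10.0.0.3 (expiry=29+13=42). clock=29
Op 6: insert a.com -> 10.0.0.1 (expiry=29+8=37). clock=29
Op 7: tick 4 -> clock=33.
Op 8: tick 14 -> clock=47. purged={a.com,b.com}
Op 9: tick 10 -> clock=57.
Op 10: tick 8 -> clock=65.
Op 11: insert b.com -> 10.0.0.3 (expiry=65+10=75). clock=65
Op 12: tick 11 -> clock=76. purged={b.com}
Op 13: insert a.com -> 10.0.0.3 (expiry=76+2=78). clock=76
Op 14: insert d.com -> 10.0.0.3 (expiry=76+11=87). clock=76
Op 15: insert a.com -> 10.0.0.3 (expiry=76+10=86). clock=76
Op 16: insert b.com -> 10.0.0.1 (expiry=76+4=80). clock=76
Op 17: tick 3 -> clock=79.
Op 18: tick 8 -> clock=87. purged={a.com,b.com,d.com}
Op 19: insert a.com -> 10.0.0.4 (expiry=87+3=90). clock=87
Op 20: tick 7 -> clock=94. purged={a.com}
Op 21: tick 7 -> clock=101.
Op 22: tick 5 -> clock=106.
Op 23: insert c.com -> 10.0.0.3 (expiry=106+3=109). clock=106
Op 24: insert c.com -> 10.0.0.3 (expiry=106+6=112). clock=106
Op 25: tick 6 -> clock=112. purged={c.com}
Op 26: insert b.com -> 10.0.0.3 (expiry=112+9=121). clock=112
Op 27: insert d.com -> 10.0.0.2 (expiry=112+1=113). clock=112
lookup b.com: present, ip=10.0.0.3 expiry=121 > clock=112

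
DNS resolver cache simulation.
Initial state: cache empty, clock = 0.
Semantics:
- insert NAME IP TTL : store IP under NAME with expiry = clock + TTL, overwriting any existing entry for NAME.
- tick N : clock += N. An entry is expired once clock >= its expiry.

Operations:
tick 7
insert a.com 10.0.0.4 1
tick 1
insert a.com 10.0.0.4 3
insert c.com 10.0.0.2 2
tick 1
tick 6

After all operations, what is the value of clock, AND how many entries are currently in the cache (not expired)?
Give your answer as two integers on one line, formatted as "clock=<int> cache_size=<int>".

Op 1: tick 7 -> clock=7.
Op 2: insert a.com -> 10.0.0.4 (expiry=7+1=8). clock=7
Op 3: tick 1 -> clock=8. purged={a.com}
Op 4: insert a.com -> 10.0.0.4 (expiry=8+3=11). clock=8
Op 5: insert c.com -> 10.0.0.2 (expiry=8+2=10). clock=8
Op 6: tick 1 -> clock=9.
Op 7: tick 6 -> clock=15. purged={a.com,c.com}
Final clock = 15
Final cache (unexpired): {} -> size=0

Answer: clock=15 cache_size=0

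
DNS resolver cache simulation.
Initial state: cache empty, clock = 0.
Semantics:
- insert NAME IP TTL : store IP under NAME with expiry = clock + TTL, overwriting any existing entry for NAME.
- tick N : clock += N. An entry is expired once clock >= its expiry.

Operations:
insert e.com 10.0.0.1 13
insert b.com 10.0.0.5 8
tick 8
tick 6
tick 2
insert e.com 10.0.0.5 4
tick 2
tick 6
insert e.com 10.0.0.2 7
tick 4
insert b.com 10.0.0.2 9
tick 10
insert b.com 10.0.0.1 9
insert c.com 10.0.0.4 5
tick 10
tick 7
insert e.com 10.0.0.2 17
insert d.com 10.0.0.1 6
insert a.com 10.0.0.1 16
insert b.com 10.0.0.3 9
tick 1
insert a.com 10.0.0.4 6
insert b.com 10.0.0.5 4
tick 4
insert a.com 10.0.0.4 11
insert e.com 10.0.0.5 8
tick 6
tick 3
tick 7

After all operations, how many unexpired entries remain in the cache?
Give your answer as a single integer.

Op 1: insert e.com -> 10.0.0.1 (expiry=0+13=13). clock=0
Op 2: insert b.com -> 10.0.0.5 (expiry=0+8=8). clock=0
Op 3: tick 8 -> clock=8. purged={b.com}
Op 4: tick 6 -> clock=14. purged={e.com}
Op 5: tick 2 -> clock=16.
Op 6: insert e.com -> 10.0.0.5 (expiry=16+4=20). clock=16
Op 7: tick 2 -> clock=18.
Op 8: tick 6 -> clock=24. purged={e.com}
Op 9: insert e.com -> 10.0.0.2 (expiry=24+7=31). clock=24
Op 10: tick 4 -> clock=28.
Op 11: insert b.com -> 10.0.0.2 (expiry=28+9=37). clock=28
Op 12: tick 10 -> clock=38. purged={b.com,e.com}
Op 13: insert b.com -> 10.0.0.1 (expiry=38+9=47). clock=38
Op 14: insert c.com -> 10.0.0.4 (expiry=38+5=43). clock=38
Op 15: tick 10 -> clock=48. purged={b.com,c.com}
Op 16: tick 7 -> clock=55.
Op 17: insert e.com -> 10.0.0.2 (expiry=55+17=72). clock=55
Op 18: insert d.com -> 10.0.0.1 (expiry=55+6=61). clock=55
Op 19: insert a.com -> 10.0.0.1 (expiry=55+16=71). clock=55
Op 20: insert b.com -> 10.0.0.3 (expiry=55+9=64). clock=55
Op 21: tick 1 -> clock=56.
Op 22: insert a.com -> 10.0.0.4 (expiry=56+6=62). clock=56
Op 23: insert b.com -> 10.0.0.5 (expiry=56+4=60). clock=56
Op 24: tick 4 -> clock=60. purged={b.com}
Op 25: insert a.com -> 10.0.0.4 (expiry=60+11=71). clock=60
Op 26: insert e.com -> 10.0.0.5 (expiry=60+8=68). clock=60
Op 27: tick 6 -> clock=66. purged={d.com}
Op 28: tick 3 -> clock=69. purged={e.com}
Op 29: tick 7 -> clock=76. purged={a.com}
Final cache (unexpired): {} -> size=0

Answer: 0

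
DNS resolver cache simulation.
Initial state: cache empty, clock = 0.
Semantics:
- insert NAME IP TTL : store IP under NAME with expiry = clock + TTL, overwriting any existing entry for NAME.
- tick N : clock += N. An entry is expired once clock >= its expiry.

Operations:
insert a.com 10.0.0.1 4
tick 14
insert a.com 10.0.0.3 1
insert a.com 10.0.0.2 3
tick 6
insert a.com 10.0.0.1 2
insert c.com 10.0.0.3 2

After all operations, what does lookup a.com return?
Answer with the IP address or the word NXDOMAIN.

Answer: 10.0.0.1

Derivation:
Op 1: insert a.com -> 10.0.0.1 (expiry=0+4=4). clock=0
Op 2: tick 14 -> clock=14. purged={a.com}
Op 3: insert a.com -> 10.0.0.3 (expiry=14+1=15). clock=14
Op 4: insert a.com -> 10.0.0.2 (expiry=14+3=17). clock=14
Op 5: tick 6 -> clock=20. purged={a.com}
Op 6: insert a.com -> 10.0.0.1 (expiry=20+2=22). clock=20
Op 7: insert c.com -> 10.0.0.3 (expiry=20+2=22). clock=20
lookup a.com: present, ip=10.0.0.1 expiry=22 > clock=20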